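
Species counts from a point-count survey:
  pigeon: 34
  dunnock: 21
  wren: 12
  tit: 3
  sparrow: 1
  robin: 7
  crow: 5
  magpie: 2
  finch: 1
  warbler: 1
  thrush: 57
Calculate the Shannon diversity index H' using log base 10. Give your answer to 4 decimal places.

Total N = 34+21+12+3+1+7+5+2+1+1+57 = 144, so the proportions are 0.236111, 0.145833, 0.083333, 0.020833, 0.006944, 0.048611, 0.034722, 0.013889, 0.006944, 0.006944, 0.395833 (working shown to 6 dp, full precision carried).
Each pᵢ log₁₀ pᵢ term: 0.236111×(-0.626884)=-0.148014, 0.145833×(-0.836143)=-0.121938, 0.083333×(-1.079181)=-0.089932, 0.020833×(-1.681241)=-0.035026, 0.006944×(-2.158362)=-0.014989, 0.048611×(-1.313264)=-0.063839, 0.034722×(-1.459392)=-0.050673, 0.013889×(-1.857332)=-0.025796, 0.006944×(-2.158362)=-0.014989, 0.006944×(-2.158362)=-0.014989, 0.395833×(-0.402488)=-0.159318.
Sum = -0.739502, so H' = 0.7395.

0.7395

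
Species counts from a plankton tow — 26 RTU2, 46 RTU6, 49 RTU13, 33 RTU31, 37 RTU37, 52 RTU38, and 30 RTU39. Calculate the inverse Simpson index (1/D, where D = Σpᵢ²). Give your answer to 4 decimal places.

Total N = 26+46+49+33+37+52+30 = 273, so the proportions are 0.0952381, 0.16849817, 0.17948718, 0.12087912, 0.13553114, 0.19047619, 0.10989011 (working shown to 8 dp, full precision carried).
D = 0.0952381² + 0.16849817² + 0.17948718² + 0.12087912² + 0.13553114² + 0.19047619² + 0.10989011² = 0.00907029 + 0.02839163 + 0.03221565 + 0.01461176 + 0.01836869 + 0.03628118 + 0.01207584 = 0.15101504.
So 1/D = 6.621857, i.e. 6.6219 to 4 decimal places.

6.6219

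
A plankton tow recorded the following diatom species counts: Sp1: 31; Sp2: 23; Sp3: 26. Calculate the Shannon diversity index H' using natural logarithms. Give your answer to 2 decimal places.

1.09

Total N = 31+23+26 = 80, so the proportions are 0.3875, 0.2875, 0.325 (working shown to 4 dp, full precision carried).
Each pᵢ ln pᵢ term: 0.3875×(-0.9480)=-0.3674, 0.2875×(-1.2465)=-0.3584, 0.325×(-1.1239)=-0.3653.
Sum = -1.0910, so H' = 1.09.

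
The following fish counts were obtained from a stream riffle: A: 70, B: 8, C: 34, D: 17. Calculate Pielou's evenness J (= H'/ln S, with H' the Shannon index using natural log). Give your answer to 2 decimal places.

Total N = 70+8+34+17 = 129, so the proportions are 0.5426, 0.062, 0.2636, 0.1318 (working shown to 4 dp, full precision carried).
H' = −Σ pᵢ ln pᵢ = −((-0.3317) + (-0.1724) + (-0.3515) + (-0.2671)) = 1.1227.
With S = 4 species, ln S = 1.3863, so J = 1.1227/1.3863 = 0.8098, i.e. 0.81 to 2 decimal places.

0.81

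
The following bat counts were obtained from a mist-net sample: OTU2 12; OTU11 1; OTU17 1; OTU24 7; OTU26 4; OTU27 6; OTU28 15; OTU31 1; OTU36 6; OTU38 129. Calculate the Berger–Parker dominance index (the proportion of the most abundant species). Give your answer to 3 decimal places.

0.709

Total N = 12+1+1+7+4+6+15+1+6+129 = 182, so the proportions are 0.06593, 0.00549, 0.00549, 0.03846, 0.02198, 0.03297, 0.08242, 0.00549, 0.03297, 0.70879 (working shown to 5 dp, full precision carried).
The largest proportion is 0.70879, i.e. d = 0.709 to 3 decimal places.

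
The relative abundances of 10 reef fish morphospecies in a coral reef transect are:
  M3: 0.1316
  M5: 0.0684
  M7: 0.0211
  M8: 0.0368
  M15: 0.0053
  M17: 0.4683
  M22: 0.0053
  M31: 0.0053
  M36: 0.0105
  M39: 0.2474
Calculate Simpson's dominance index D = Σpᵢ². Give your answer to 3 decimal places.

0.305

D = 0.1316² + 0.0684² + 0.0211² + 0.0368² + 0.0053² + 0.4683² + 0.0053² + 0.0053² + 0.0105² + 0.2474² = 0.01732 + 0.00468 + 0.00045 + 0.00135 + 0.00003 + 0.21930 + 0.00003 + 0.00003 + 0.00011 + 0.06121 = 0.30450 (working shown to 5 dp, full precision carried).
To 3 decimal places, D = 0.305.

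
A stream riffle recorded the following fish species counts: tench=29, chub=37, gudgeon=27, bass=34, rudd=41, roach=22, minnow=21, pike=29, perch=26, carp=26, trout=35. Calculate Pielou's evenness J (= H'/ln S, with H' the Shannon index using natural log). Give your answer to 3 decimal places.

Total N = 29+37+27+34+41+22+21+29+26+26+35 = 327, so the proportions are 0.08869, 0.11315, 0.08257, 0.10398, 0.12538, 0.06728, 0.06422, 0.08869, 0.07951, 0.07951, 0.10703 (working shown to 5 dp, full precision carried).
H' = −Σ pᵢ ln pᵢ = −((-0.21485) + (-0.24656) + (-0.20594) + (-0.23536) + (-0.26034) + (-0.18158) + (-0.17631) + (-0.21485) + (-0.20131) + (-0.20131) + (-0.23918)) = 2.37759.
With S = 11 species, ln S = 2.39790, so J = 2.37759/2.39790 = 0.99153, i.e. 0.992 to 3 decimal places.

0.992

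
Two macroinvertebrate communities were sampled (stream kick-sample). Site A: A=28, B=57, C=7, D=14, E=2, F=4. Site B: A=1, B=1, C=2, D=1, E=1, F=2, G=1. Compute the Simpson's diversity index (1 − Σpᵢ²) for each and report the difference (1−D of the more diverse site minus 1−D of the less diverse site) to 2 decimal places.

Site A: N=112, proportions 0.25, 0.5089, 0.0625, 0.125, 0.0179, 0.0357, giving 1−D = 0.6574 (working shown to 4 dp, full precision carried).
Site B: N=9, proportions 0.1111, 0.1111, 0.2222, 0.1111, 0.1111, 0.2222, 0.1111, giving 1−D = 0.8395.
Difference = |0.6574 − 0.8395| = 0.1821, i.e. 0.18 to 2 decimal places.

0.18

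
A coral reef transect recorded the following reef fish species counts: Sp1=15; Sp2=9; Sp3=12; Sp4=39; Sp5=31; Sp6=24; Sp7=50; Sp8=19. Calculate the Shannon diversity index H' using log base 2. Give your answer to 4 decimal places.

2.7984

Total N = 15+9+12+39+31+24+50+19 = 199, so the proportions are 0.075377, 0.045226, 0.060302, 0.19598, 0.155779, 0.120603, 0.251256, 0.095477 (working shown to 6 dp, full precision carried).
Each pᵢ log₂ pᵢ term: 0.075377×(-3.729734)=-0.281136, 0.045226×(-4.466700)=-0.202012, 0.060302×(-4.051662)=-0.244321, 0.19598×(-2.351222)=-0.460792, 0.155779×(-2.682428)=-0.417866, 0.120603×(-3.051662)=-0.368040, 0.251256×(-1.992768)=-0.500696, 0.095477×(-3.388697)=-0.323544.
Sum = -2.798406, so H' = 2.7984.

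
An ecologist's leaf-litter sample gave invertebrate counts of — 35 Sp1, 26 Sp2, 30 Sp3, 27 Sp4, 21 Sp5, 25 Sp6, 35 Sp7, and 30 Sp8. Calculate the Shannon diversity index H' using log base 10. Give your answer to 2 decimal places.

Total N = 35+26+30+27+21+25+35+30 = 229, so the proportions are 0.1528, 0.1135, 0.131, 0.1179, 0.0917, 0.1092, 0.1528, 0.131 (working shown to 4 dp, full precision carried).
Each pᵢ log₁₀ pᵢ term: 0.1528×(-0.8158)=-0.1247, 0.1135×(-0.9449)=-0.1073, 0.131×(-0.8827)=-0.1156, 0.1179×(-0.9285)=-0.1095, 0.0917×(-1.0376)=-0.0952, 0.1092×(-0.9619)=-0.1050, 0.1528×(-0.8158)=-0.1247, 0.131×(-0.8827)=-0.1156.
Sum = -0.8976, so H' = 0.90.

0.90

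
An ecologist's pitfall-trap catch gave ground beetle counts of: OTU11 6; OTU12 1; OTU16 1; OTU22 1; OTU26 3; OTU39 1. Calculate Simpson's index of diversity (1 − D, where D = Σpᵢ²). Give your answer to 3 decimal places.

0.710

Total N = 6+1+1+1+3+1 = 13, so the proportions are 0.46154, 0.07692, 0.07692, 0.07692, 0.23077, 0.07692 (working shown to 5 dp, full precision carried).
D = 0.46154² + 0.07692² + 0.07692² + 0.07692² + 0.23077² + 0.07692² = 0.21302 + 0.00592 + 0.00592 + 0.00592 + 0.05325 + 0.00592 = 0.28994.
So 1 − D = 0.71006, i.e. 0.710 to 3 decimal places.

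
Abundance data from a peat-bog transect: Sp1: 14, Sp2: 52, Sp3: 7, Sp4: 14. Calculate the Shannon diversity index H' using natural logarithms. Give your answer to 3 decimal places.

Total N = 14+52+7+14 = 87, so the proportions are 0.16092, 0.5977, 0.08046, 0.16092 (working shown to 5 dp, full precision carried).
Each pᵢ ln pᵢ term: 0.16092×(-1.82685)=-0.29398, 0.5977×(-0.51466)=-0.30762, 0.08046×(-2.52000)=-0.20276, 0.16092×(-1.82685)=-0.29398.
Sum = -1.09833, so H' = 1.098.

1.098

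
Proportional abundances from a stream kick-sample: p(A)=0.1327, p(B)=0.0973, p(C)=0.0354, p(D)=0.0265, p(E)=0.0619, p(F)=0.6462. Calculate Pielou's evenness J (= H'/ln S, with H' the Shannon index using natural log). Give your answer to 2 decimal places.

0.65

H' = −Σ pᵢ ln pᵢ = −((-0.2680) + (-0.2267) + (-0.1183) + (-0.0962) + (-0.1722) + (-0.2822)) = 1.1636 (working shown to 4 dp, full precision carried).
With S = 6 species, ln S = 1.7918, so J = 1.1636/1.7918 = 0.6494, i.e. 0.65 to 2 decimal places.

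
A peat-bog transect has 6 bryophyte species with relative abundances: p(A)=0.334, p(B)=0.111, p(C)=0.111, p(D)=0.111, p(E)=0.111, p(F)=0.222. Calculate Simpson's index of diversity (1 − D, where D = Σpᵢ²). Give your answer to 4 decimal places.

D = 0.334² + 0.111² + 0.111² + 0.111² + 0.111² + 0.222² = 0.111556 + 0.012321 + 0.012321 + 0.012321 + 0.012321 + 0.049284 = 0.210124 (working shown to 6 dp, full precision carried).
So 1 − D = 0.789876, i.e. 0.7899 to 4 decimal places.

0.7899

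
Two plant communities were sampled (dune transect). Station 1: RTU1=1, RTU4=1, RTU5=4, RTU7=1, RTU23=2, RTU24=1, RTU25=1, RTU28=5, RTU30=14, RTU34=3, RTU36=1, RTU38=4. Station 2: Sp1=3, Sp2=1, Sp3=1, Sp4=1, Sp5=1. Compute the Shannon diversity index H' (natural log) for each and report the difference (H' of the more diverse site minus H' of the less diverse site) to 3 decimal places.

Station 1: N=38, proportions 0.02632, 0.02632, 0.10526, 0.02632, 0.05263, 0.02632, 0.02632, 0.13158, 0.36842, 0.07895, 0.02632, 0.10526, giving H' = 2.03847 (working shown to 5 dp, full precision carried).
Station 2: N=7, proportions 0.42857, 0.14286, 0.14286, 0.14286, 0.14286, giving H' = 1.47508.
Difference = |2.03847 − 1.47508| = 0.56339, i.e. 0.563 to 3 decimal places.

0.563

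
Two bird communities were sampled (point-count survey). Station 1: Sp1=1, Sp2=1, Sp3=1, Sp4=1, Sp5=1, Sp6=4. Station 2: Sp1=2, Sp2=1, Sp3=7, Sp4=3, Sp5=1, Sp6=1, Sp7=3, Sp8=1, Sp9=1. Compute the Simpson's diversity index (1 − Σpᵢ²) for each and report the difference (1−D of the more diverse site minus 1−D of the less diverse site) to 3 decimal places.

Station 1: N=9, proportions 0.11111, 0.11111, 0.11111, 0.11111, 0.11111, 0.44444, giving 1−D = 0.74074 (working shown to 5 dp, full precision carried).
Station 2: N=20, proportions 0.1, 0.05, 0.35, 0.15, 0.05, 0.05, 0.15, 0.05, 0.05, giving 1−D = 0.81000.
Difference = |0.74074 − 0.81000| = 0.06926, i.e. 0.069 to 3 decimal places.

0.069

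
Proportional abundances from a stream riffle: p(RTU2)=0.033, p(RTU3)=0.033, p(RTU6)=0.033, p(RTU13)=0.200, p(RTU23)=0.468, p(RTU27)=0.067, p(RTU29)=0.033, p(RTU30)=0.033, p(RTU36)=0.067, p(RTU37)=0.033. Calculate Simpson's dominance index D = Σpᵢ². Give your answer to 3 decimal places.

0.275

D = 0.033² + 0.033² + 0.033² + 0.2² + 0.468² + 0.067² + 0.033² + 0.033² + 0.067² + 0.033² = 0.00109 + 0.00109 + 0.00109 + 0.04000 + 0.21902 + 0.00449 + 0.00109 + 0.00109 + 0.00449 + 0.00109 = 0.27454 (working shown to 5 dp, full precision carried).
To 3 decimal places, D = 0.275.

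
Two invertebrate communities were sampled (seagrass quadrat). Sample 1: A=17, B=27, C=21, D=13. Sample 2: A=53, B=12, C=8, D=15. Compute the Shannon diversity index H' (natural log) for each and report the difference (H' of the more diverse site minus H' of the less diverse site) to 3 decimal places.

0.255

Sample 1: N=78, proportions 0.21795, 0.34615, 0.26923, 0.16667, giving H' = 1.35118 (working shown to 5 dp, full precision carried).
Sample 2: N=88, proportions 0.60227, 0.13636, 0.09091, 0.17045, giving H' = 1.09665.
Difference = |1.35118 − 1.09665| = 0.25453, i.e. 0.255 to 3 decimal places.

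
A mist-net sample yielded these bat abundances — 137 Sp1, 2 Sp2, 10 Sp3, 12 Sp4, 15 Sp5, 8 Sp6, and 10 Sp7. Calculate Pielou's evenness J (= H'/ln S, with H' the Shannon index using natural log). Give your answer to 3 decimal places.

0.565

Total N = 137+2+10+12+15+8+10 = 194, so the proportions are 0.70619, 0.01031, 0.05155, 0.06186, 0.07732, 0.04124, 0.05155 (working shown to 5 dp, full precision carried).
H' = −Σ pᵢ ln pᵢ = −((-0.24567) + (-0.04716) + (-0.15285) + (-0.17214) + (-0.19792) + (-0.13148) + (-0.15285)) = 1.10007.
With S = 7 species, ln S = 1.94591, so J = 1.10007/1.94591 = 0.56533, i.e. 0.565 to 3 decimal places.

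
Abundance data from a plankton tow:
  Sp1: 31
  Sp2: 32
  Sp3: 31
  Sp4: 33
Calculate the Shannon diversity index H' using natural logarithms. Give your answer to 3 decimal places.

1.386

Total N = 31+32+31+33 = 127, so the proportions are 0.24409, 0.25197, 0.24409, 0.25984 (working shown to 5 dp, full precision carried).
Each pᵢ ln pᵢ term: 0.24409×(-1.41020)=-0.34422, 0.25197×(-1.37845)=-0.34733, 0.24409×(-1.41020)=-0.34422, 0.25984×(-1.34768)=-0.35018.
Sum = -1.38595, so H' = 1.386.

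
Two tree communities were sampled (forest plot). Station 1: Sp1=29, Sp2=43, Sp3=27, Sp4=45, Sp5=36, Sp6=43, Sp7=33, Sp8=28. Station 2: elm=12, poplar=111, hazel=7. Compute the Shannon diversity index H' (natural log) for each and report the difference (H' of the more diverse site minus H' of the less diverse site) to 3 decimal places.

Station 1: N=284, proportions 0.10211, 0.15141, 0.09507, 0.15845, 0.12676, 0.15141, 0.1162, 0.09859, giving H' = 2.06061 (working shown to 5 dp, full precision carried).
Station 2: N=130, proportions 0.09231, 0.85385, 0.05385, giving H' = 0.51216.
Difference = |2.06061 − 0.51216| = 1.54845, i.e. 1.548 to 3 decimal places.

1.548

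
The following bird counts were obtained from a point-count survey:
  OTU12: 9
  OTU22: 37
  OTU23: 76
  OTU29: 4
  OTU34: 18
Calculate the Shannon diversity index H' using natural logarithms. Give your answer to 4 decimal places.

1.2192

Total N = 9+37+76+4+18 = 144, so the proportions are 0.0625, 0.256944, 0.527778, 0.027778, 0.125 (working shown to 6 dp, full precision carried).
Each pᵢ ln pᵢ term: 0.0625×(-2.772589)=-0.173287, 0.256944×(-1.358895)=-0.349161, 0.527778×(-0.639080)=-0.337292, 0.027778×(-3.583519)=-0.099542, 0.125×(-2.079442)=-0.259930.
Sum = -1.219212, so H' = 1.2192.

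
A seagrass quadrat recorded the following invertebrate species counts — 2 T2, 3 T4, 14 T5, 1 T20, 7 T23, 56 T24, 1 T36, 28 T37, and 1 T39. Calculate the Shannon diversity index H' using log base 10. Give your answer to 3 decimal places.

0.616

Total N = 2+3+14+1+7+56+1+28+1 = 113, so the proportions are 0.0177, 0.02655, 0.12389, 0.00885, 0.06195, 0.49558, 0.00885, 0.24779, 0.00885 (working shown to 5 dp, full precision carried).
Each pᵢ log₁₀ pᵢ term: 0.0177×(-1.75205)=-0.03101, 0.02655×(-1.57596)=-0.04184, 0.12389×(-0.90695)=-0.11237, 0.00885×(-2.05308)=-0.01817, 0.06195×(-1.20798)=-0.07483, 0.49558×(-0.30489)=-0.15110, 0.00885×(-2.05308)=-0.01817, 0.24779×(-0.60592)=-0.15014, 0.00885×(-2.05308)=-0.01817.
Sum = -0.61579, so H' = 0.616.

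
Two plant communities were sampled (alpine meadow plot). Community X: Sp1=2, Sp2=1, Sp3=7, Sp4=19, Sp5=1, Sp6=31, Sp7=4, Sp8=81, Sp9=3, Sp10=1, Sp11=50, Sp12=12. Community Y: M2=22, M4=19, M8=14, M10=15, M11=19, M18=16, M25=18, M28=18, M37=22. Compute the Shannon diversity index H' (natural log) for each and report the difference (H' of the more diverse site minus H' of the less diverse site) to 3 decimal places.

Community X: N=212, proportions 0.00943, 0.00472, 0.03302, 0.08962, 0.00472, 0.14623, 0.01887, 0.38208, 0.01415, 0.00472, 0.23585, 0.0566, giving H' = 1.73575 (working shown to 5 dp, full precision carried).
Community Y: N=163, proportions 0.13497, 0.11656, 0.08589, 0.09202, 0.11656, 0.09816, 0.11043, 0.11043, 0.13497, giving H' = 2.18653.
Difference = |1.73575 − 2.18653| = 0.45078, i.e. 0.451 to 3 decimal places.

0.451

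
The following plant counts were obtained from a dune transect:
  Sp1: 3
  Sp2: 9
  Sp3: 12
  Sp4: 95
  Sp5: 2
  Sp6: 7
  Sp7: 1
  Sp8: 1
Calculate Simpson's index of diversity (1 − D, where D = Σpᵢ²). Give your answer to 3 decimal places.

0.449

Total N = 3+9+12+95+2+7+1+1 = 130, so the proportions are 0.02308, 0.06923, 0.09231, 0.73077, 0.01538, 0.05385, 0.00769, 0.00769 (working shown to 5 dp, full precision carried).
D = 0.02308² + 0.06923² + 0.09231² + 0.73077² + 0.01538² + 0.05385² + 0.00769² + 0.00769² = 0.00053 + 0.00479 + 0.00852 + 0.53402 + 0.00024 + 0.00290 + 0.00006 + 0.00006 = 0.55112.
So 1 − D = 0.44888, i.e. 0.449 to 3 decimal places.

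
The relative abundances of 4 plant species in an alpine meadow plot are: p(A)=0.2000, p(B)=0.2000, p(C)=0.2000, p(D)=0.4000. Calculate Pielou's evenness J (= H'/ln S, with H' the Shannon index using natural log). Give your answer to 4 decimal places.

0.9610

H' = −Σ pᵢ ln pᵢ = −((-0.321888) + (-0.321888) + (-0.321888) + (-0.366516)) = 1.332179 (working shown to 6 dp, full precision carried).
With S = 4 species, ln S = 1.386294, so J = 1.332179/1.386294 = 0.960964, i.e. 0.9610 to 4 decimal places.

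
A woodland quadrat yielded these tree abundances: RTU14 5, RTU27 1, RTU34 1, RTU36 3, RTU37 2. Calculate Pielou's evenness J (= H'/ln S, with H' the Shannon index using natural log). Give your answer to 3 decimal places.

0.885

Total N = 5+1+1+3+2 = 12, so the proportions are 0.41667, 0.08333, 0.08333, 0.25, 0.16667 (working shown to 5 dp, full precision carried).
H' = −Σ pᵢ ln pᵢ = −((-0.36478) + (-0.20708) + (-0.20708) + (-0.34657) + (-0.29863)) = 1.42413.
With S = 5 species, ln S = 1.60944, so J = 1.42413/1.60944 = 0.88486, i.e. 0.885 to 3 decimal places.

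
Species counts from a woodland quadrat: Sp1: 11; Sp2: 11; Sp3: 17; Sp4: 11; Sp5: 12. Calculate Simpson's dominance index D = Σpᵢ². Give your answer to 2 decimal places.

0.21

Total N = 11+11+17+11+12 = 62, so the proportions are 0.1774, 0.1774, 0.2742, 0.1774, 0.1935 (working shown to 4 dp, full precision carried).
D = 0.1774² + 0.1774² + 0.2742² + 0.1774² + 0.1935² = 0.0315 + 0.0315 + 0.0752 + 0.0315 + 0.0375 = 0.2071.
To 2 decimal places, D = 0.21.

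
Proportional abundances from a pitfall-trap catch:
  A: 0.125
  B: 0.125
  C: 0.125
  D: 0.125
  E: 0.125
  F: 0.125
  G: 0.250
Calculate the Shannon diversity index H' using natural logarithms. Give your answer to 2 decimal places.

1.91

Each pᵢ ln pᵢ term (working shown to 4 dp, full precision carried): 0.125×(-2.0794)=-0.2599, 0.125×(-2.0794)=-0.2599, 0.125×(-2.0794)=-0.2599, 0.125×(-2.0794)=-0.2599, 0.125×(-2.0794)=-0.2599, 0.125×(-2.0794)=-0.2599, 0.25×(-1.3863)=-0.3466.
Sum = -1.9062, so H' = 1.91.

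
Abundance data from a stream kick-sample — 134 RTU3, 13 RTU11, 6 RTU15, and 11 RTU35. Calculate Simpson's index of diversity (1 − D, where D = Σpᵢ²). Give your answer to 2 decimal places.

Total N = 134+13+6+11 = 164, so the proportions are 0.8171, 0.0793, 0.0366, 0.0671 (working shown to 4 dp, full precision carried).
D = 0.8171² + 0.0793² + 0.0366² + 0.0671² = 0.6676 + 0.0063 + 0.0013 + 0.0045 = 0.6797.
So 1 − D = 0.3203, i.e. 0.32 to 2 decimal places.

0.32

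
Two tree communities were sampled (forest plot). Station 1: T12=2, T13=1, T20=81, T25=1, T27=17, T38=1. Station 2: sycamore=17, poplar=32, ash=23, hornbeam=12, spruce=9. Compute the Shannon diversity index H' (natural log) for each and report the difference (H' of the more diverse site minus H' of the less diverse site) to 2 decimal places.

0.82

Station 1: N=103, proportions 0.0194, 0.0097, 0.7864, 0.0097, 0.165, 0.0097, giving H' = 0.6978 (working shown to 4 dp, full precision carried).
Station 2: N=93, proportions 0.1828, 0.3441, 0.2473, 0.129, 0.0968, giving H' = 1.5135.
Difference = |0.6978 − 1.5135| = 0.8157, i.e. 0.82 to 2 decimal places.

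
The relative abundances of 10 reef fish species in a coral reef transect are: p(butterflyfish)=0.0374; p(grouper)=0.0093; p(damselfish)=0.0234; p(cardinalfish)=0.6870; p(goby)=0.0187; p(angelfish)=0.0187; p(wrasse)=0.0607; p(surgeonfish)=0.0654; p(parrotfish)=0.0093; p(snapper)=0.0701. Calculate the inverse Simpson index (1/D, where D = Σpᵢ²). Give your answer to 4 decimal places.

2.0506

D = 0.0374² + 0.0093² + 0.0234² + 0.687² + 0.0187² + 0.0187² + 0.0607² + 0.0654² + 0.0093² + 0.0701² = 0.0013988 + 0.0000865 + 0.0005476 + 0.4719690 + 0.0003497 + 0.0003497 + 0.0036845 + 0.0042772 + 0.0000865 + 0.0049140 = 0.4876633 (working shown to 7 dp, full precision carried).
So 1/D = 2.050595, i.e. 2.0506 to 4 decimal places.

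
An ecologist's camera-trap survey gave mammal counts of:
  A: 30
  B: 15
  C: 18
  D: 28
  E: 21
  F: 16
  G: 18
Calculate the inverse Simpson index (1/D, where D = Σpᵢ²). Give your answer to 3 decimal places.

Total N = 30+15+18+28+21+16+18 = 146, so the proportions are 0.2054795, 0.1027397, 0.1232877, 0.1917808, 0.1438356, 0.109589, 0.1232877 (working shown to 7 dp, full precision carried).
D = 0.2054795² + 0.1027397² + 0.1232877² + 0.1917808² + 0.1438356² + 0.109589² + 0.1232877² = 0.0422218 + 0.0105555 + 0.0151998 + 0.0367799 + 0.0206887 + 0.0120098 + 0.0151998 = 0.1526553.
So 1/D = 6.55071, i.e. 6.551 to 3 decimal places.

6.551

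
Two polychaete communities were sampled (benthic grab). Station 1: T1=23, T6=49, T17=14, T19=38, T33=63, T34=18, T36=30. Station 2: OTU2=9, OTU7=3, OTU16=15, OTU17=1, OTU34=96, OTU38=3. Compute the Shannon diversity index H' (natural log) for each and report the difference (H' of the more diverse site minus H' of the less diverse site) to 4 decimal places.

Station 1: N=235, proportions 0.097872, 0.208511, 0.059574, 0.161702, 0.268085, 0.076596, 0.12766, giving H' = 1.829497 (working shown to 6 dp, full precision carried).
Station 2: N=127, proportions 0.070866, 0.023622, 0.11811, 0.007874, 0.755906, 0.023622, giving H' = 0.866511.
Difference = |1.829497 − 0.866511| = 0.962986, i.e. 0.9630 to 4 decimal places.

0.9630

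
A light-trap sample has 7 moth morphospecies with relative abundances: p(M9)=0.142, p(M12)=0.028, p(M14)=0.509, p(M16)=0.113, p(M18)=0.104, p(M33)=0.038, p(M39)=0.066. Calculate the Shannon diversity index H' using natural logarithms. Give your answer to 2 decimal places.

1.51

Each pᵢ ln pᵢ term (working shown to 4 dp, full precision carried): 0.142×(-1.9519)=-0.2772, 0.028×(-3.5756)=-0.1001, 0.509×(-0.6753)=-0.3437, 0.113×(-2.1804)=-0.2464, 0.104×(-2.2634)=-0.2354, 0.038×(-3.2702)=-0.1243, 0.066×(-2.7181)=-0.1794.
Sum = -1.5065, so H' = 1.51.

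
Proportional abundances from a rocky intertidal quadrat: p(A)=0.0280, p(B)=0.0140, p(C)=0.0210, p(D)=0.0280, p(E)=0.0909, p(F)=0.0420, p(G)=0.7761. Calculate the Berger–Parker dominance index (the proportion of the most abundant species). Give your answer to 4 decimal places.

0.7761

The largest proportion is 0.7761, i.e. d = 0.7761 to 4 decimal places.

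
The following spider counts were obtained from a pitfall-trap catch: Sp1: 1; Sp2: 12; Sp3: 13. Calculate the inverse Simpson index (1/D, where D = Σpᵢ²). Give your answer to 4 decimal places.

Total N = 1+12+13 = 26, so the proportions are 0.0384615, 0.4615385, 0.5 (working shown to 7 dp, full precision carried).
D = 0.0384615² + 0.4615385² + 0.5² = 0.0014793 + 0.2130178 + 0.2500000 = 0.4644970.
So 1/D = 2.152866, i.e. 2.1529 to 4 decimal places.

2.1529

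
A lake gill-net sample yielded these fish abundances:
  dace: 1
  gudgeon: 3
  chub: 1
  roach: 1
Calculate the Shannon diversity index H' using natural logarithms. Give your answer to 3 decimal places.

1.242

Total N = 1+3+1+1 = 6, so the proportions are 0.16667, 0.5, 0.16667, 0.16667 (working shown to 5 dp, full precision carried).
Each pᵢ ln pᵢ term: 0.16667×(-1.79176)=-0.29863, 0.5×(-0.69315)=-0.34657, 0.16667×(-1.79176)=-0.29863, 0.16667×(-1.79176)=-0.29863.
Sum = -1.24245, so H' = 1.242.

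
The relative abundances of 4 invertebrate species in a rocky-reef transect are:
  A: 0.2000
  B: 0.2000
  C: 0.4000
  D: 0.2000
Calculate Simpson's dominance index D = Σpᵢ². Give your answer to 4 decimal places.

0.2800

D = 0.2² + 0.2² + 0.4² + 0.2² = 0.040000 + 0.040000 + 0.160000 + 0.040000 = 0.280000 (working shown to 6 dp, full precision carried).
To 4 decimal places, D = 0.2800.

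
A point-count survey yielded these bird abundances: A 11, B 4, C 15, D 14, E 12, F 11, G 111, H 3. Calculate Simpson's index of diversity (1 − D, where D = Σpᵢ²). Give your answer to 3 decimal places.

Total N = 11+4+15+14+12+11+111+3 = 181, so the proportions are 0.06077, 0.0221, 0.08287, 0.07735, 0.0663, 0.06077, 0.61326, 0.01657 (working shown to 5 dp, full precision carried).
D = 0.06077² + 0.0221² + 0.08287² + 0.07735² + 0.0663² + 0.06077² + 0.61326² + 0.01657² = 0.00369 + 0.00049 + 0.00687 + 0.00598 + 0.00440 + 0.00369 + 0.37609 + 0.00027 = 0.40148.
So 1 − D = 0.59852, i.e. 0.599 to 3 decimal places.

0.599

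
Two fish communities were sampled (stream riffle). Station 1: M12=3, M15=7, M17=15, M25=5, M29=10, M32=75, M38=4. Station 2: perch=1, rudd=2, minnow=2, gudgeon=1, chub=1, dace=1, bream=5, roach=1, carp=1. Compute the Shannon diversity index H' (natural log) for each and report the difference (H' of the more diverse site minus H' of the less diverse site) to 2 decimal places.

0.72

Station 1: N=119, proportions 0.0252, 0.0588, 0.1261, 0.042, 0.084, 0.6303, 0.0336, giving H' = 1.2668 (working shown to 4 dp, full precision carried).
Station 2: N=15, proportions 0.0667, 0.1333, 0.1333, 0.0667, 0.0667, 0.0667, 0.3333, 0.0667, 0.0667, giving H' = 1.9867.
Difference = |1.2668 − 1.9867| = 0.7199, i.e. 0.72 to 2 decimal places.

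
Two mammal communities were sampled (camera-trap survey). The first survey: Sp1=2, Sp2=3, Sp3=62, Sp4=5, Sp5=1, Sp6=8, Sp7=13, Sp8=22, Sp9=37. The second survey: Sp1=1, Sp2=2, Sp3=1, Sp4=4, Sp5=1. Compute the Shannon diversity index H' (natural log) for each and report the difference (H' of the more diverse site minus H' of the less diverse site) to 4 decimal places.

The first survey: N=153, proportions 0.013072, 0.019608, 0.405229, 0.03268, 0.006536, 0.052288, 0.084967, 0.143791, 0.24183, giving H' = 1.630448 (working shown to 6 dp, full precision carried).
The second survey: N=9, proportions 0.111111, 0.222222, 0.111111, 0.444444, 0.111111, giving H' = 1.427061.
Difference = |1.630448 − 1.427061| = 0.203387, i.e. 0.2034 to 4 decimal places.

0.2034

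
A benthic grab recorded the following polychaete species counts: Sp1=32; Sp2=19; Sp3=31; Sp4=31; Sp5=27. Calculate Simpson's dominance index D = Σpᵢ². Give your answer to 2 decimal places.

0.21

Total N = 32+19+31+31+27 = 140, so the proportions are 0.2286, 0.1357, 0.2214, 0.2214, 0.1929 (working shown to 4 dp, full precision carried).
D = 0.2286² + 0.1357² + 0.2214² + 0.2214² + 0.1929² = 0.0522 + 0.0184 + 0.0490 + 0.0490 + 0.0372 = 0.2059.
To 2 decimal places, D = 0.21.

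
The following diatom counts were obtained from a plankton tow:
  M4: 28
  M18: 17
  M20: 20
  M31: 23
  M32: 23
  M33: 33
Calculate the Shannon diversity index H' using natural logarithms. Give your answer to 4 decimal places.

1.7684

Total N = 28+17+20+23+23+33 = 144, so the proportions are 0.194444, 0.118056, 0.138889, 0.159722, 0.159722, 0.229167 (working shown to 6 dp, full precision carried).
Each pᵢ ln pᵢ term: 0.194444×(-1.637609)=-0.318424, 0.118056×(-2.136600)=-0.252237, 0.138889×(-1.974081)=-0.274178, 0.159722×(-1.834319)=-0.292982, 0.159722×(-1.834319)=-0.292982, 0.229167×(-1.473306)=-0.337633.
Sum = -1.768435, so H' = 1.7684.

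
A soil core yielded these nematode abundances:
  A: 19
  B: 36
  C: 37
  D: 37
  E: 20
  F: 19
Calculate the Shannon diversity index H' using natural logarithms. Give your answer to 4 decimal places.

1.7429

Total N = 19+36+37+37+20+19 = 168, so the proportions are 0.113095, 0.214286, 0.220238, 0.220238, 0.119048, 0.113095 (working shown to 6 dp, full precision carried).
Each pᵢ ln pᵢ term: 0.113095×(-2.179525)=-0.246494, 0.214286×(-1.540445)=-0.330095, 0.220238×(-1.513046)=-0.333230, 0.220238×(-1.513046)=-0.333230, 0.119048×(-2.128232)=-0.253361, 0.113095×(-2.179525)=-0.246494.
Sum = -1.742905, so H' = 1.7429.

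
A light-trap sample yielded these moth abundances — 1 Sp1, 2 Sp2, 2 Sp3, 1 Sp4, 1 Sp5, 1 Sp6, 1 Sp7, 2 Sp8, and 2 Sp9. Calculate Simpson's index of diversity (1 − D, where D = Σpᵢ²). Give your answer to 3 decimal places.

Total N = 1+2+2+1+1+1+1+2+2 = 13, so the proportions are 0.07692, 0.15385, 0.15385, 0.07692, 0.07692, 0.07692, 0.07692, 0.15385, 0.15385 (working shown to 5 dp, full precision carried).
D = 0.07692² + 0.15385² + 0.15385² + 0.07692² + 0.07692² + 0.07692² + 0.07692² + 0.15385² + 0.15385² = 0.00592 + 0.02367 + 0.02367 + 0.00592 + 0.00592 + 0.00592 + 0.00592 + 0.02367 + 0.02367 = 0.12426.
So 1 − D = 0.87574, i.e. 0.876 to 3 decimal places.

0.876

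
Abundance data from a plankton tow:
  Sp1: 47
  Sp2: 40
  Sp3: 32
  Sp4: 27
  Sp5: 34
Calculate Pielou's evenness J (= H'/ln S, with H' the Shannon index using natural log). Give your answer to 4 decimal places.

Total N = 47+40+32+27+34 = 180, so the proportions are 0.261111, 0.222222, 0.177778, 0.15, 0.188889 (working shown to 6 dp, full precision carried).
H' = −Σ pᵢ ln pᵢ = −((-0.350622) + (-0.334239) + (-0.307062) + (-0.284568) + (-0.314802)) = 1.591293.
With S = 5 species, ln S = 1.609438, so J = 1.591293/1.609438 = 0.988726, i.e. 0.9887 to 4 decimal places.

0.9887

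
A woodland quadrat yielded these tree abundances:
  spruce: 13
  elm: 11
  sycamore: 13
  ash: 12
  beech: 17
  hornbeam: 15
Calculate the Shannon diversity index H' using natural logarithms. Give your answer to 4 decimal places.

Total N = 13+11+13+12+17+15 = 81, so the proportions are 0.160494, 0.135802, 0.160494, 0.148148, 0.209877, 0.185185 (working shown to 6 dp, full precision carried).
Each pᵢ ln pᵢ term: 0.160494×(-1.829500)=-0.293623, 0.135802×(-1.996554)=-0.271137, 0.160494×(-1.829500)=-0.293623, 0.148148×(-1.909543)=-0.282895, 0.209877×(-1.561236)=-0.327667, 0.185185×(-1.686399)=-0.312296.
Sum = -1.781242, so H' = 1.7812.

1.7812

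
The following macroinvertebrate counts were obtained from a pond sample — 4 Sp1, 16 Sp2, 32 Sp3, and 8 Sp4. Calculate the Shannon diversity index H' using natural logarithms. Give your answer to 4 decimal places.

Total N = 4+16+32+8 = 60, so the proportions are 0.066667, 0.266667, 0.533333, 0.133333 (working shown to 6 dp, full precision carried).
Each pᵢ ln pᵢ term: 0.066667×(-2.708050)=-0.180537, 0.266667×(-1.321756)=-0.352468, 0.533333×(-0.628609)=-0.335258, 0.133333×(-2.014903)=-0.268654.
Sum = -1.136917, so H' = 1.1369.

1.1369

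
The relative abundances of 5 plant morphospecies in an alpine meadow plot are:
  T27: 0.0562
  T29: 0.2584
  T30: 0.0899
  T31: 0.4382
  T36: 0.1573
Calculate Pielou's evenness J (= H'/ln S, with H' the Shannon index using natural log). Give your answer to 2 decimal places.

0.86

H' = −Σ pᵢ ln pᵢ = −((-0.1618) + (-0.3497) + (-0.2166) + (-0.3615) + (-0.2909)) = 1.3805 (working shown to 4 dp, full precision carried).
With S = 5 species, ln S = 1.6094, so J = 1.3805/1.6094 = 0.8578, i.e. 0.86 to 2 decimal places.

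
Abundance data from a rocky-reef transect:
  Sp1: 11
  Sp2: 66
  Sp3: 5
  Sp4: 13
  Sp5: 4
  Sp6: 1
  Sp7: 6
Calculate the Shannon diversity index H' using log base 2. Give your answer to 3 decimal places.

Total N = 11+66+5+13+4+1+6 = 106, so the proportions are 0.10377, 0.62264, 0.04717, 0.12264, 0.03774, 0.00943, 0.0566 (working shown to 5 dp, full precision carried).
Each pᵢ log₂ pᵢ term: 0.10377×(-3.26849)=-0.33918, 0.62264×(-0.68353)=-0.42559, 0.04717×(-4.40599)=-0.20783, 0.12264×(-3.02748)=-0.37129, 0.03774×(-4.72792)=-0.17841, 0.00943×(-6.72792)=-0.06347, 0.0566×(-4.14296)=-0.23451.
Sum = -1.82029, so H' = 1.820.

1.820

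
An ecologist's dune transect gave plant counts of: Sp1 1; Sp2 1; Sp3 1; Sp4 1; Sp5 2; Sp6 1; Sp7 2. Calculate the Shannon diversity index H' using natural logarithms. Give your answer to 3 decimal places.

Total N = 1+1+1+1+2+1+2 = 9, so the proportions are 0.11111, 0.11111, 0.11111, 0.11111, 0.22222, 0.11111, 0.22222 (working shown to 5 dp, full precision carried).
Each pᵢ ln pᵢ term: 0.11111×(-2.19722)=-0.24414, 0.11111×(-2.19722)=-0.24414, 0.11111×(-2.19722)=-0.24414, 0.11111×(-2.19722)=-0.24414, 0.22222×(-1.50408)=-0.33424, 0.11111×(-2.19722)=-0.24414, 0.22222×(-1.50408)=-0.33424.
Sum = -1.88916, so H' = 1.889.

1.889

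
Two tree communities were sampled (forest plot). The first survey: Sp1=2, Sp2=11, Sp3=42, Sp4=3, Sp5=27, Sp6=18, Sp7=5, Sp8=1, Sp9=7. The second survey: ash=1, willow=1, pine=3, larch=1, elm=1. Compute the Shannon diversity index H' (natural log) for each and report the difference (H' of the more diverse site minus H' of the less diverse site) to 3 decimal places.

0.255

The first survey: N=116, proportions 0.01724, 0.09483, 0.36207, 0.02586, 0.23276, 0.15517, 0.0431, 0.00862, 0.06034, giving H' = 1.73011 (working shown to 5 dp, full precision carried).
The second survey: N=7, proportions 0.14286, 0.14286, 0.42857, 0.14286, 0.14286, giving H' = 1.47508.
Difference = |1.73011 − 1.47508| = 0.25503, i.e. 0.255 to 3 decimal places.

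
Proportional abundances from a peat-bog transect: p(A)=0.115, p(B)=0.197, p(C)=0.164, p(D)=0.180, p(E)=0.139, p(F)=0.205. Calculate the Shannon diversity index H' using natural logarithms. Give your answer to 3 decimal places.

Each pᵢ ln pᵢ term (working shown to 5 dp, full precision carried): 0.115×(-2.16282)=-0.24872, 0.197×(-1.62455)=-0.32004, 0.164×(-1.80789)=-0.29649, 0.18×(-1.71480)=-0.30866, 0.139×(-1.97328)=-0.27429, 0.205×(-1.58475)=-0.32487.
Sum = -1.77308, so H' = 1.773.

1.773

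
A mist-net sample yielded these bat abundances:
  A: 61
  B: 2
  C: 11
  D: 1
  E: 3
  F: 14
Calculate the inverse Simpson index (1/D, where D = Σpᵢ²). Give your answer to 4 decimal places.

Total N = 61+2+11+1+3+14 = 92, so the proportions are 0.6630435, 0.0217391, 0.1195652, 0.0108696, 0.0326087, 0.1521739 (working shown to 7 dp, full precision carried).
D = 0.6630435² + 0.0217391² + 0.1195652² + 0.0108696² + 0.0326087² + 0.1521739² = 0.4396267 + 0.0004726 + 0.0142958 + 0.0001181 + 0.0010633 + 0.0231569 = 0.4787335.
So 1/D = 2.088845, i.e. 2.0888 to 4 decimal places.

2.0888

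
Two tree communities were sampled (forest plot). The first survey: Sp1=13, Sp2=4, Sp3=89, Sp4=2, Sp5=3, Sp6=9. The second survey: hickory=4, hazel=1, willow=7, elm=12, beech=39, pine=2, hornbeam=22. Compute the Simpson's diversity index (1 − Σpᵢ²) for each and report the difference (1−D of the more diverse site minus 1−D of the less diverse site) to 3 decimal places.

0.276

The first survey: N=120, proportions 0.10833, 0.03333, 0.74167, 0.01667, 0.025, 0.075, giving 1−D = 0.43056 (working shown to 5 dp, full precision carried).
The second survey: N=87, proportions 0.04598, 0.01149, 0.08046, 0.13793, 0.44828, 0.02299, 0.25287, giving 1−D = 0.70683.
Difference = |0.43056 − 0.70683| = 0.27627, i.e. 0.276 to 3 decimal places.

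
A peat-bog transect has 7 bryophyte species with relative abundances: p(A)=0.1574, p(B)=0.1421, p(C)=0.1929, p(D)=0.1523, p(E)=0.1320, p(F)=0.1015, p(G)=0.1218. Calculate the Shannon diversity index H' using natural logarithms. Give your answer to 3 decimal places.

Each pᵢ ln pᵢ term (working shown to 5 dp, full precision carried): 0.1574×(-1.84896)=-0.29103, 0.1421×(-1.95122)=-0.27727, 0.1929×(-1.64558)=-0.31743, 0.1523×(-1.88190)=-0.28661, 0.132×(-2.02495)=-0.26729, 0.1015×(-2.28770)=-0.23220, 0.1218×(-2.10537)=-0.25643.
Sum = -1.92827, so H' = 1.928.

1.928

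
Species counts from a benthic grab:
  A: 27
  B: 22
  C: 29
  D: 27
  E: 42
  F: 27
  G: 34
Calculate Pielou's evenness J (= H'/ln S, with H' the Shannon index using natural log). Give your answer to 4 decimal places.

Total N = 27+22+29+27+42+27+34 = 208, so the proportions are 0.129808, 0.105769, 0.139423, 0.129808, 0.201923, 0.129808, 0.163462 (working shown to 6 dp, full precision carried).
H' = −Σ pᵢ ln pᵢ = −((-0.265029) + (-0.237610) + (-0.274697) + (-0.265029) + (-0.323050) + (-0.265029) + (-0.296058)) = 1.926501.
With S = 7 species, ln S = 1.945910, so J = 1.926501/1.945910 = 0.990026, i.e. 0.9900 to 4 decimal places.

0.9900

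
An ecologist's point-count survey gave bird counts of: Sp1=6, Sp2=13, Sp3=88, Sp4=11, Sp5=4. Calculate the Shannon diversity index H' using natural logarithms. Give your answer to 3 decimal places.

0.951

Total N = 6+13+88+11+4 = 122, so the proportions are 0.04918, 0.10656, 0.72131, 0.09016, 0.03279 (working shown to 5 dp, full precision carried).
Each pᵢ ln pᵢ term: 0.04918×(-3.01226)=-0.14814, 0.10656×(-2.23907)=-0.23859, 0.72131×(-0.32668)=-0.23564, 0.09016×(-2.40613)=-0.21695, 0.03279×(-3.41773)=-0.11206.
Sum = -0.95138, so H' = 0.951.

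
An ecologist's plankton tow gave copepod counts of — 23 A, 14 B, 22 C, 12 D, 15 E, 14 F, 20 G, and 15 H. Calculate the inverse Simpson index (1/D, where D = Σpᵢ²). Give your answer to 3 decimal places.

Total N = 23+14+22+12+15+14+20+15 = 135, so the proportions are 0.1703704, 0.1037037, 0.162963, 0.0888889, 0.1111111, 0.1037037, 0.1481481, 0.1111111 (working shown to 7 dp, full precision carried).
D = 0.1703704² + 0.1037037² + 0.162963² + 0.0888889² + 0.1111111² + 0.1037037² + 0.1481481² + 0.1111111² = 0.0290261 + 0.0107545 + 0.0265569 + 0.0079012 + 0.0123457 + 0.0107545 + 0.0219479 + 0.0123457 = 0.1316324.
So 1/D = 7.59692, i.e. 7.597 to 3 decimal places.

7.597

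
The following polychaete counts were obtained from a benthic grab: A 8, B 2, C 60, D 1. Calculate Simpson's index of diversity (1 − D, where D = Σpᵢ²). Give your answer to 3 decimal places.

Total N = 8+2+60+1 = 71, so the proportions are 0.11268, 0.02817, 0.84507, 0.01408 (working shown to 5 dp, full precision carried).
D = 0.11268² + 0.02817² + 0.84507² + 0.01408² = 0.01270 + 0.00079 + 0.71414 + 0.00020 = 0.72783.
So 1 − D = 0.27217, i.e. 0.272 to 3 decimal places.

0.272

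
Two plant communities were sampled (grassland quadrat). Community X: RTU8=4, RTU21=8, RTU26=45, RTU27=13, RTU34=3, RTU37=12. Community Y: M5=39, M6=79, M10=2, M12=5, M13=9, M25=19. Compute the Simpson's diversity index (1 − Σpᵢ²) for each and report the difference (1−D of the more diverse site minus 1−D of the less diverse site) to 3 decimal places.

0.016

Community X: N=85, proportions 0.047059, 0.094118, 0.529412, 0.152941, 0.035294, 0.141176, giving 1−D = 0.664083 (working shown to 6 dp, full precision carried).
Community Y: N=153, proportions 0.254902, 0.51634, 0.013072, 0.03268, 0.058824, 0.124183, giving 1−D = 0.648298.
Difference = |0.664083 − 0.648298| = 0.015785, i.e. 0.016 to 3 decimal places.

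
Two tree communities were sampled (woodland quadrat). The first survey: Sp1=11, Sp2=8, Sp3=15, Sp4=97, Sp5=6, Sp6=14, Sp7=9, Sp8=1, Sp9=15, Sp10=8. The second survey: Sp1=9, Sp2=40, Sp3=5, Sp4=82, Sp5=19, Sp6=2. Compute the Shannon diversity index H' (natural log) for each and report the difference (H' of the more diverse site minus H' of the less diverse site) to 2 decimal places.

The first survey: N=184, proportions 0.05978, 0.04348, 0.08152, 0.52717, 0.03261, 0.07609, 0.04891, 0.00543, 0.08152, 0.04348, giving H' = 1.67087 (working shown to 5 dp, full precision carried).
The second survey: N=157, proportions 0.05732, 0.25478, 0.03185, 0.52229, 0.12102, 0.01274, giving H' = 1.27243.
Difference = |1.67087 − 1.27243| = 0.39844, i.e. 0.40 to 2 decimal places.

0.40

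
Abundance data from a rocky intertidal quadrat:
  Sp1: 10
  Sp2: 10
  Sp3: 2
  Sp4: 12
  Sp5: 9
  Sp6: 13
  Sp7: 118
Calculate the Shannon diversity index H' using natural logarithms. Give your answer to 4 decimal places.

Total N = 10+10+2+12+9+13+118 = 174, so the proportions are 0.057471, 0.057471, 0.011494, 0.068966, 0.051724, 0.074713, 0.678161 (working shown to 6 dp, full precision carried).
Each pᵢ ln pᵢ term: 0.057471×(-2.856470)=-0.164165, 0.057471×(-2.856470)=-0.164165, 0.011494×(-4.465908)=-0.051332, 0.068966×(-2.674149)=-0.184424, 0.051724×(-2.961831)=-0.153198, 0.074713×(-2.594106)=-0.193813, 0.678161×(-0.388371)=-0.263378.
Sum = -1.174475, so H' = 1.1745.

1.1745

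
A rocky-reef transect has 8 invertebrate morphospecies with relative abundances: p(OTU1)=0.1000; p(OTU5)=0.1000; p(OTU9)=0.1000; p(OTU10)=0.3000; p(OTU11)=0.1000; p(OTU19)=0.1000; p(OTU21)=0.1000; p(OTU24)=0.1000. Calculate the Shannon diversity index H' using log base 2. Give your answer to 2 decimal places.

Each pᵢ log₂ pᵢ term (working shown to 4 dp, full precision carried): 0.1×(-3.3219)=-0.3322, 0.1×(-3.3219)=-0.3322, 0.1×(-3.3219)=-0.3322, 0.3×(-1.7370)=-0.5211, 0.1×(-3.3219)=-0.3322, 0.1×(-3.3219)=-0.3322, 0.1×(-3.3219)=-0.3322, 0.1×(-3.3219)=-0.3322.
Sum = -2.8464, so H' = 2.85.

2.85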